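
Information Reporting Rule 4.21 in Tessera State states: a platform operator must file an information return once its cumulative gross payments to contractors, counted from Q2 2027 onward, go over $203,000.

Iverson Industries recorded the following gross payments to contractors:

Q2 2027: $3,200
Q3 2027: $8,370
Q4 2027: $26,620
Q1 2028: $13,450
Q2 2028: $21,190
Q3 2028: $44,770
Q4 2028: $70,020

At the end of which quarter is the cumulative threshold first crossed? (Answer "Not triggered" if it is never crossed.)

Not triggered

Through Q2 2027: $3,200
Through Q3 2027: $11,570
Through Q4 2027: $38,190
Through Q1 2028: $51,640
Through Q2 2028: $72,830
Through Q3 2028: $117,600
Through Q4 2028: $187,620
Final cumulative total $187,620 ≤ $203,000; the threshold is never exceeded.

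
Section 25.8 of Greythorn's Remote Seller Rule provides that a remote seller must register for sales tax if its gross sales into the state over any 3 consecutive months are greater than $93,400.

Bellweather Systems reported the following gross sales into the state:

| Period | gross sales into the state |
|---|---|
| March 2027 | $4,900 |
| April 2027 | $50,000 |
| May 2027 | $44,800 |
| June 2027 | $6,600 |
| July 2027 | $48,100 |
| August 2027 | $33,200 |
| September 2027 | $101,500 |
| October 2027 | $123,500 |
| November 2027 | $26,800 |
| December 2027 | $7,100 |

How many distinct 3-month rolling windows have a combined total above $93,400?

March 2027–May 2027: $4,900 + $50,000 + $44,800 = $99,700 (over)
April 2027–June 2027: $50,000 + $44,800 + $6,600 = $101,400 (over)
May 2027–July 2027: $44,800 + $6,600 + $48,100 = $99,500 (over)
June 2027–August 2027: $6,600 + $48,100 + $33,200 = $87,900 (under)
July 2027–September 2027: $48,100 + $33,200 + $101,500 = $182,800 (over)
August 2027–October 2027: $33,200 + $101,500 + $123,500 = $258,200 (over)
September 2027–November 2027: $101,500 + $123,500 + $26,800 = $251,800 (over)
October 2027–December 2027: $123,500 + $26,800 + $7,100 = $157,400 (over)
7 windows exceed the threshold.

7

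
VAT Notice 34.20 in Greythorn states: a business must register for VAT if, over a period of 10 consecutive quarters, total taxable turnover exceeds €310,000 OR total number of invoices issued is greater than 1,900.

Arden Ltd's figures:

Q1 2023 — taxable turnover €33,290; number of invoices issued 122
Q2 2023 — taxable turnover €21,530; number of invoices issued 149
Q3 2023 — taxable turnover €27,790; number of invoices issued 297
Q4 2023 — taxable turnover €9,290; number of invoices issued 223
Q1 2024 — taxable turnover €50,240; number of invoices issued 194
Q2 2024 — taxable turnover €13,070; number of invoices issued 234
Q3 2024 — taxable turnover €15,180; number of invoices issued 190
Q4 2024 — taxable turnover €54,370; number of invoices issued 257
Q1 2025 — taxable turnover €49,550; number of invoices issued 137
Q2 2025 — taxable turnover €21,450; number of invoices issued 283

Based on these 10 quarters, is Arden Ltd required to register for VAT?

Yes

Total taxable turnover: €33,290 + €21,530 + €27,790 + €9,290 + €50,240 + €13,070 + €15,180 + €54,370 + €49,550 + €21,450 = €295,760 (≤ €310,000).
Total number of invoices issued: 122 + 149 + 297 + 223 + 194 + 234 + 190 + 257 + 137 + 283 = 2,086 (> 1,900).
The test is 'or': at least one threshold is exceeded.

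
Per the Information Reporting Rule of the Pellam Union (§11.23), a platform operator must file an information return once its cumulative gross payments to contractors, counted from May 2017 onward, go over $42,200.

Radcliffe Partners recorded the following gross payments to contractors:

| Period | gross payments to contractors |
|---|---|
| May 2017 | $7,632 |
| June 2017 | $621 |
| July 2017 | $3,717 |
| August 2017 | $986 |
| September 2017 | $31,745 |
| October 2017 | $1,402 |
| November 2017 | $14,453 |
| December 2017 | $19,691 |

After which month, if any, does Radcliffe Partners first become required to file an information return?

September 2017

Through May 2017: $7,632
Through June 2017: $8,253
Through July 2017: $11,970
Through August 2017: $12,956
Through September 2017: $44,701 ← exceeds threshold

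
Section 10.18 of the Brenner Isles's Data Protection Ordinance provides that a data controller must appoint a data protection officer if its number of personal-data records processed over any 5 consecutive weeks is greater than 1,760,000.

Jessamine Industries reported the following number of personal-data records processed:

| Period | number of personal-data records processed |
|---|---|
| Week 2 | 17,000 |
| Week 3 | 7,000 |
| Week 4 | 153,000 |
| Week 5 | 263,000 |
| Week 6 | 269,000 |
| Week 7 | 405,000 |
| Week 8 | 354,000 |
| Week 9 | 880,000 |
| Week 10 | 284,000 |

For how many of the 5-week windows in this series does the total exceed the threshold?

2

Week 2–Week 6: 17,000 + 7,000 + 153,000 + 263,000 + 269,000 = 709,000 (under)
Week 3–Week 7: 7,000 + 153,000 + 263,000 + 269,000 + 405,000 = 1,097,000 (under)
Week 4–Week 8: 153,000 + 263,000 + 269,000 + 405,000 + 354,000 = 1,444,000 (under)
Week 5–Week 9: 263,000 + 269,000 + 405,000 + 354,000 + 880,000 = 2,171,000 (over)
Week 6–Week 10: 269,000 + 405,000 + 354,000 + 880,000 + 284,000 = 2,192,000 (over)
2 windows exceed the threshold.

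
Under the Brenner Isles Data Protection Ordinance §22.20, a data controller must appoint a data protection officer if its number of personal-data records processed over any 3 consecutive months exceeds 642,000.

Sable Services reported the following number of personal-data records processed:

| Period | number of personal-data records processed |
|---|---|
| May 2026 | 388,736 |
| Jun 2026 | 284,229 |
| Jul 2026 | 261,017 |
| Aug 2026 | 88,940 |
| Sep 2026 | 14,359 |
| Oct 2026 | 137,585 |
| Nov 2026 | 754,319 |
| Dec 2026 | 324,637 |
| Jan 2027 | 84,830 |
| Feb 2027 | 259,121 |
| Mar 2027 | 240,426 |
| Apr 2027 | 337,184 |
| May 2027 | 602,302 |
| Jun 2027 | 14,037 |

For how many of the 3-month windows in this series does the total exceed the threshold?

May 2026–Jul 2026: 388,736 + 284,229 + 261,017 = 933,982 (over)
Jun 2026–Aug 2026: 284,229 + 261,017 + 88,940 = 634,186 (under)
Jul 2026–Sep 2026: 261,017 + 88,940 + 14,359 = 364,316 (under)
Aug 2026–Oct 2026: 88,940 + 14,359 + 137,585 = 240,884 (under)
Sep 2026–Nov 2026: 14,359 + 137,585 + 754,319 = 906,263 (over)
Oct 2026–Dec 2026: 137,585 + 754,319 + 324,637 = 1,216,541 (over)
Nov 2026–Jan 2027: 754,319 + 324,637 + 84,830 = 1,163,786 (over)
Dec 2026–Feb 2027: 324,637 + 84,830 + 259,121 = 668,588 (over)
Jan 2027–Mar 2027: 84,830 + 259,121 + 240,426 = 584,377 (under)
Feb 2027–Apr 2027: 259,121 + 240,426 + 337,184 = 836,731 (over)
Mar 2027–May 2027: 240,426 + 337,184 + 602,302 = 1,179,912 (over)
Apr 2027–Jun 2027: 337,184 + 602,302 + 14,037 = 953,523 (over)
8 windows exceed the threshold.

8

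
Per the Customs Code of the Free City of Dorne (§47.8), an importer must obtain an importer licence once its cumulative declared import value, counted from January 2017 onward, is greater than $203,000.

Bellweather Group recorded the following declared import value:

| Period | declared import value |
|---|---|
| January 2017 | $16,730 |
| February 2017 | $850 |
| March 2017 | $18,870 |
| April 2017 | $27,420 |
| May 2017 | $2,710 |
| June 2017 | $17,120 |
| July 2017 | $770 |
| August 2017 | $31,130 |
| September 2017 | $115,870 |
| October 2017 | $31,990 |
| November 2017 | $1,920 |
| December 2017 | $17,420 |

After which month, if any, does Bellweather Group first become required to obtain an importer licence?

September 2017

Through January 2017: $16,730
Through February 2017: $17,580
Through March 2017: $36,450
Through April 2017: $63,870
Through May 2017: $66,580
Through June 2017: $83,700
Through July 2017: $84,470
Through August 2017: $115,600
Through September 2017: $231,470 ← exceeds threshold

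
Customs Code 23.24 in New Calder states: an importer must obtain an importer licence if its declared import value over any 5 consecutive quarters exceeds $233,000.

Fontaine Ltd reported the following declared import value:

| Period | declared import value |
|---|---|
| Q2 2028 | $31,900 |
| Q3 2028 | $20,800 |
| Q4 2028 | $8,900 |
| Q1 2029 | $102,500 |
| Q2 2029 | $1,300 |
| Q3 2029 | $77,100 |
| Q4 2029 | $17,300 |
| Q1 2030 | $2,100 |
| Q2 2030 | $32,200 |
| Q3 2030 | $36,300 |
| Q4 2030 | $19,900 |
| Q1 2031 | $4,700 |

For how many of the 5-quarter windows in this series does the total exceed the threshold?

Q2 2028–Q2 2029: $31,900 + $20,800 + $8,900 + $102,500 + $1,300 = $165,400 (under)
Q3 2028–Q3 2029: $20,800 + $8,900 + $102,500 + $1,300 + $77,100 = $210,600 (under)
Q4 2028–Q4 2029: $8,900 + $102,500 + $1,300 + $77,100 + $17,300 = $207,100 (under)
Q1 2029–Q1 2030: $102,500 + $1,300 + $77,100 + $17,300 + $2,100 = $200,300 (under)
Q2 2029–Q2 2030: $1,300 + $77,100 + $17,300 + $2,100 + $32,200 = $130,000 (under)
Q3 2029–Q3 2030: $77,100 + $17,300 + $2,100 + $32,200 + $36,300 = $165,000 (under)
Q4 2029–Q4 2030: $17,300 + $2,100 + $32,200 + $36,300 + $19,900 = $107,800 (under)
Q1 2030–Q1 2031: $2,100 + $32,200 + $36,300 + $19,900 + $4,700 = $95,200 (under)
0 windows exceed the threshold.

0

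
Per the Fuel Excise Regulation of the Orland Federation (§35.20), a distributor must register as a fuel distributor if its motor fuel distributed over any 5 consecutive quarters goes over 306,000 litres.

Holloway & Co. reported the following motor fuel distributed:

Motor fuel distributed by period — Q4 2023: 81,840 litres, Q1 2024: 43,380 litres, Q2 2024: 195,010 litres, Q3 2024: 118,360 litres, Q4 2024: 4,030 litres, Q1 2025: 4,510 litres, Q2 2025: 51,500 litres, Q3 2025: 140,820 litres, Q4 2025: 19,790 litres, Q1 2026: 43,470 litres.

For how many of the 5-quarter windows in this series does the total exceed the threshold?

Q4 2023–Q4 2024: 81,840 litres + 43,380 litres + 195,010 litres + 118,360 litres + 4,030 litres = 442,620 litres (over)
Q1 2024–Q1 2025: 43,380 litres + 195,010 litres + 118,360 litres + 4,030 litres + 4,510 litres = 365,290 litres (over)
Q2 2024–Q2 2025: 195,010 litres + 118,360 litres + 4,030 litres + 4,510 litres + 51,500 litres = 373,410 litres (over)
Q3 2024–Q3 2025: 118,360 litres + 4,030 litres + 4,510 litres + 51,500 litres + 140,820 litres = 319,220 litres (over)
Q4 2024–Q4 2025: 4,030 litres + 4,510 litres + 51,500 litres + 140,820 litres + 19,790 litres = 220,650 litres (under)
Q1 2025–Q1 2026: 4,510 litres + 51,500 litres + 140,820 litres + 19,790 litres + 43,470 litres = 260,090 litres (under)
4 windows exceed the threshold.

4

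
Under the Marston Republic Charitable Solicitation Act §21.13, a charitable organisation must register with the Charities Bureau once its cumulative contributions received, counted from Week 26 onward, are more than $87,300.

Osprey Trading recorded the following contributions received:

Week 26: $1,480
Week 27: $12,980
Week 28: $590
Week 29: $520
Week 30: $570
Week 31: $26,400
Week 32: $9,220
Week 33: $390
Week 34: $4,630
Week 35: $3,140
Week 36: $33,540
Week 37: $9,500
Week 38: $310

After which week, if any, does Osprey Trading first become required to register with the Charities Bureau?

Week 36

Through Week 26: $1,480
Through Week 27: $14,460
Through Week 28: $15,050
Through Week 29: $15,570
Through Week 30: $16,140
Through Week 31: $42,540
Through Week 32: $51,760
Through Week 33: $52,150
Through Week 34: $56,780
Through Week 35: $59,920
Through Week 36: $93,460 ← exceeds threshold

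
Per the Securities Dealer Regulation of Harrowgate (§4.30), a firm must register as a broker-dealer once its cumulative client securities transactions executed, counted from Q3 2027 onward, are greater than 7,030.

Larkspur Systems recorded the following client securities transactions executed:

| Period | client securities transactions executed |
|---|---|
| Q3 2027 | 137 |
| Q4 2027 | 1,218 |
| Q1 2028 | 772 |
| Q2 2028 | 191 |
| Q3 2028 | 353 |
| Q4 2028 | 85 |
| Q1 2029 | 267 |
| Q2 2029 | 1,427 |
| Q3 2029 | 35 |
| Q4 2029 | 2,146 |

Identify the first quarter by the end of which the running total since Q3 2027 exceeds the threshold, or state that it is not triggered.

Not triggered

Through Q3 2027: 137
Through Q4 2027: 1,355
Through Q1 2028: 2,127
Through Q2 2028: 2,318
Through Q3 2028: 2,671
Through Q4 2028: 2,756
Through Q1 2029: 3,023
Through Q2 2029: 4,450
Through Q3 2029: 4,485
Through Q4 2029: 6,631
Final cumulative total 6,631 ≤ 7,030; the threshold is never exceeded.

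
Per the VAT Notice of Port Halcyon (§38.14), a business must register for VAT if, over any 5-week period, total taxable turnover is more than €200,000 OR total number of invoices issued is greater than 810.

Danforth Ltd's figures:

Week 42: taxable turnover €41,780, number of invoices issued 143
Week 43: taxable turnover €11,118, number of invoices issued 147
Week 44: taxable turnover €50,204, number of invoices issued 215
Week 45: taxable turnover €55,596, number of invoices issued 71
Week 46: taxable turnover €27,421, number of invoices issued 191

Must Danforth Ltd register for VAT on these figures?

Total taxable turnover: €41,780 + €11,118 + €50,204 + €55,596 + €27,421 = €186,119 (≤ €200,000).
Total number of invoices issued: 143 + 147 + 215 + 71 + 191 = 767 (≤ 810).
The test is 'or': neither threshold is exceeded.

No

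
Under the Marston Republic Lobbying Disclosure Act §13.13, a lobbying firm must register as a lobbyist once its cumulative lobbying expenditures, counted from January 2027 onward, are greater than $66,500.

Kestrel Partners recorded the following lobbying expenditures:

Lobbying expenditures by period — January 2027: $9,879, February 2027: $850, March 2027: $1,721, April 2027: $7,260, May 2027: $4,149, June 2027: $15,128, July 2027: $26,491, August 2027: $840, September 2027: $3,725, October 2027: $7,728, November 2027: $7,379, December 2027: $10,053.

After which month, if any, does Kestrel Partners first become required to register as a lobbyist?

September 2027

Through January 2027: $9,879
Through February 2027: $10,729
Through March 2027: $12,450
Through April 2027: $19,710
Through May 2027: $23,859
Through June 2027: $38,987
Through July 2027: $65,478
Through August 2027: $66,318
Through September 2027: $70,043 ← exceeds threshold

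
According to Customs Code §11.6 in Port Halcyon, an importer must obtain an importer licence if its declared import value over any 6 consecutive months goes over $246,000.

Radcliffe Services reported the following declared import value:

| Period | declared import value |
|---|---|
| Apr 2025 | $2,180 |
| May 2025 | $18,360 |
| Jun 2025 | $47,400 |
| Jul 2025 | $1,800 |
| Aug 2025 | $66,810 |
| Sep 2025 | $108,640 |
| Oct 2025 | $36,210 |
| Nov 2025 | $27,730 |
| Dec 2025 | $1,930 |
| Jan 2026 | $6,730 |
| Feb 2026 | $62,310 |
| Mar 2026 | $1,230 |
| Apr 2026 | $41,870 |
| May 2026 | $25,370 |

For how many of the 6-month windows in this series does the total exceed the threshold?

3

Apr 2025–Sep 2025: $2,180 + $18,360 + $47,400 + $1,800 + $66,810 + $108,640 = $245,190 (under)
May 2025–Oct 2025: $18,360 + $47,400 + $1,800 + $66,810 + $108,640 + $36,210 = $279,220 (over)
Jun 2025–Nov 2025: $47,400 + $1,800 + $66,810 + $108,640 + $36,210 + $27,730 = $288,590 (over)
Jul 2025–Dec 2025: $1,800 + $66,810 + $108,640 + $36,210 + $27,730 + $1,930 = $243,120 (under)
Aug 2025–Jan 2026: $66,810 + $108,640 + $36,210 + $27,730 + $1,930 + $6,730 = $248,050 (over)
Sep 2025–Feb 2026: $108,640 + $36,210 + $27,730 + $1,930 + $6,730 + $62,310 = $243,550 (under)
Oct 2025–Mar 2026: $36,210 + $27,730 + $1,930 + $6,730 + $62,310 + $1,230 = $136,140 (under)
Nov 2025–Apr 2026: $27,730 + $1,930 + $6,730 + $62,310 + $1,230 + $41,870 = $141,800 (under)
Dec 2025–May 2026: $1,930 + $6,730 + $62,310 + $1,230 + $41,870 + $25,370 = $139,440 (under)
3 windows exceed the threshold.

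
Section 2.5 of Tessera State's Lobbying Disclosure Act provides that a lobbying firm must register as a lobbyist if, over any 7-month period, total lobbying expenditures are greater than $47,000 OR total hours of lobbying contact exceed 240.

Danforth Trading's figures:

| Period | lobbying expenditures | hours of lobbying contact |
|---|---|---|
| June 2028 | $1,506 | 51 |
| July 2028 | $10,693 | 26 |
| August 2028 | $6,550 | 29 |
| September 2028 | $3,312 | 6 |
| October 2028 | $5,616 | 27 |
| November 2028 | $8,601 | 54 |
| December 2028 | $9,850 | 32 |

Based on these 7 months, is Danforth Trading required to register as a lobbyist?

Total lobbying expenditures: $1,506 + $10,693 + $6,550 + $3,312 + $5,616 + $8,601 + $9,850 = $46,128 (≤ $47,000).
Total hours of lobbying contact: 51 + 26 + 29 + 6 + 27 + 54 + 32 = 225 (≤ 240).
The test is 'or': neither threshold is exceeded.

No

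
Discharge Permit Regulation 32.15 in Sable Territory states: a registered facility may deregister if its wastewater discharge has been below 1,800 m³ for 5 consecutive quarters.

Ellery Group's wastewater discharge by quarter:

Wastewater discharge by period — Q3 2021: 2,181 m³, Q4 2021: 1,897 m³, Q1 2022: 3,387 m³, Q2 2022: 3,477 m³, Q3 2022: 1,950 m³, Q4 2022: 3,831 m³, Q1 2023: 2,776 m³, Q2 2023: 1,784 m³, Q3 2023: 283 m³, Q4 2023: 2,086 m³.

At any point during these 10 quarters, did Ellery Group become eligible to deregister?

Quarters below 1,800 m³: Q2 2023, Q3 2023.
Longest run of consecutive quarters below the threshold: 2.
2 < 5, so Ellery Group never became eligible.

No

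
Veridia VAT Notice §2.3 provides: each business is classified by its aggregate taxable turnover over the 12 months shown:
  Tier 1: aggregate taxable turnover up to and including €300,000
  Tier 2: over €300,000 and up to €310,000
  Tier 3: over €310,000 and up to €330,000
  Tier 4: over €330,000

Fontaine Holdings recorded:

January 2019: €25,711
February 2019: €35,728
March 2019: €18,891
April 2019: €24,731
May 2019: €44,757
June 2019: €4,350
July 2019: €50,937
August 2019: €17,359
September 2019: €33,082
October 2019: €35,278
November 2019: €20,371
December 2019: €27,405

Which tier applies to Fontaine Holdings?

Tier 4

Aggregate taxable turnover: €25,711 + €35,728 + €18,891 + €24,731 + €44,757 + €4,350 + €50,937 + €17,359 + €33,082 + €35,278 + €20,371 + €27,405 = €338,600.
€338,600 > €330,000, so Tier 4 applies.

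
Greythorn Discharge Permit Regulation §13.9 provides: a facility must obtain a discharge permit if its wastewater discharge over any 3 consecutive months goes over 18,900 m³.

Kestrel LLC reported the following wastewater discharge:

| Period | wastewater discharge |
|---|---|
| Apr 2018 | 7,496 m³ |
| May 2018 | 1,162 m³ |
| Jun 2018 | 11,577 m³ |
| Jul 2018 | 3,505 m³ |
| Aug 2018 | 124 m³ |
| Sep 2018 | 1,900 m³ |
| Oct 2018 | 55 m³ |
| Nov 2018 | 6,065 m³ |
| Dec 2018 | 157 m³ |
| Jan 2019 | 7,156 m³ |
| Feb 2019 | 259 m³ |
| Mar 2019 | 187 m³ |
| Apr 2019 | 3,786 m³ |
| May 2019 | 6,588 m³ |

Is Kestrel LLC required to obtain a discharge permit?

Apr 2018–Jun 2018: 7,496 m³ + 1,162 m³ + 11,577 m³ = 20,235 m³ (over)
May 2018–Jul 2018: 1,162 m³ + 11,577 m³ + 3,505 m³ = 16,244 m³ (under)
Jun 2018–Aug 2018: 11,577 m³ + 3,505 m³ + 124 m³ = 15,206 m³ (under)
Jul 2018–Sep 2018: 3,505 m³ + 124 m³ + 1,900 m³ = 5,529 m³ (under)
Aug 2018–Oct 2018: 124 m³ + 1,900 m³ + 55 m³ = 2,079 m³ (under)
Sep 2018–Nov 2018: 1,900 m³ + 55 m³ + 6,065 m³ = 8,020 m³ (under)
Oct 2018–Dec 2018: 55 m³ + 6,065 m³ + 157 m³ = 6,277 m³ (under)
Nov 2018–Jan 2019: 6,065 m³ + 157 m³ + 7,156 m³ = 13,378 m³ (under)
Dec 2018–Feb 2019: 157 m³ + 7,156 m³ + 259 m³ = 7,572 m³ (under)
Jan 2019–Mar 2019: 7,156 m³ + 259 m³ + 187 m³ = 7,602 m³ (under)
Feb 2019–Apr 2019: 259 m³ + 187 m³ + 3,786 m³ = 4,232 m³ (under)
Mar 2019–May 2019: 187 m³ + 3,786 m³ + 6,588 m³ = 10,561 m³ (under)
At least one window exceeds 18,900 m³.

Yes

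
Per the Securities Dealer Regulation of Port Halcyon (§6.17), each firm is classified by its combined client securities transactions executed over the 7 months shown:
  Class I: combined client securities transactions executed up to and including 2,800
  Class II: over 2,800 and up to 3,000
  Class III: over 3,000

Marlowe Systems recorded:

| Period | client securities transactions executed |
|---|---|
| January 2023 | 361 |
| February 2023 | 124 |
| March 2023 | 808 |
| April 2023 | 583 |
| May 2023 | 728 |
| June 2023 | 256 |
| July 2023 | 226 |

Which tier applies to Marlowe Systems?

Combined client securities transactions executed: 361 + 124 + 808 + 583 + 728 + 256 + 226 = 3,086.
3,086 > 3,000, so Class III applies.

Class III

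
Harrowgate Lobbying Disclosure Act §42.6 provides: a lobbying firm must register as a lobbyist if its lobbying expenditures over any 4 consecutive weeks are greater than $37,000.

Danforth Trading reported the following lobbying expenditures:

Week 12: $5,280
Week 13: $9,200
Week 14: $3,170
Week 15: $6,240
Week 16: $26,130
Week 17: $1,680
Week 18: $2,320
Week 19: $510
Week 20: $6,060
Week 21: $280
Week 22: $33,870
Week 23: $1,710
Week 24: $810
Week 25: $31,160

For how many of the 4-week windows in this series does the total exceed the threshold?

5

Week 12–Week 15: $5,280 + $9,200 + $3,170 + $6,240 = $23,890 (under)
Week 13–Week 16: $9,200 + $3,170 + $6,240 + $26,130 = $44,740 (over)
Week 14–Week 17: $3,170 + $6,240 + $26,130 + $1,680 = $37,220 (over)
Week 15–Week 18: $6,240 + $26,130 + $1,680 + $2,320 = $36,370 (under)
Week 16–Week 19: $26,130 + $1,680 + $2,320 + $510 = $30,640 (under)
Week 17–Week 20: $1,680 + $2,320 + $510 + $6,060 = $10,570 (under)
Week 18–Week 21: $2,320 + $510 + $6,060 + $280 = $9,170 (under)
Week 19–Week 22: $510 + $6,060 + $280 + $33,870 = $40,720 (over)
Week 20–Week 23: $6,060 + $280 + $33,870 + $1,710 = $41,920 (over)
Week 21–Week 24: $280 + $33,870 + $1,710 + $810 = $36,670 (under)
Week 22–Week 25: $33,870 + $1,710 + $810 + $31,160 = $67,550 (over)
5 windows exceed the threshold.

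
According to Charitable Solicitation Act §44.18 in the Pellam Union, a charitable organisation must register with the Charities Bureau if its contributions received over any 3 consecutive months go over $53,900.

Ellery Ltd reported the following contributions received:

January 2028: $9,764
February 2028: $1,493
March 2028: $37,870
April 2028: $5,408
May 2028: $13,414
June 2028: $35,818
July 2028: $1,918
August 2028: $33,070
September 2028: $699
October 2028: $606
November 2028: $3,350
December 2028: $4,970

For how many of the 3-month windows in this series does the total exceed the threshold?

January 2028–March 2028: $9,764 + $1,493 + $37,870 = $49,127 (under)
February 2028–April 2028: $1,493 + $37,870 + $5,408 = $44,771 (under)
March 2028–May 2028: $37,870 + $5,408 + $13,414 = $56,692 (over)
April 2028–June 2028: $5,408 + $13,414 + $35,818 = $54,640 (over)
May 2028–July 2028: $13,414 + $35,818 + $1,918 = $51,150 (under)
June 2028–August 2028: $35,818 + $1,918 + $33,070 = $70,806 (over)
July 2028–September 2028: $1,918 + $33,070 + $699 = $35,687 (under)
August 2028–October 2028: $33,070 + $699 + $606 = $34,375 (under)
September 2028–November 2028: $699 + $606 + $3,350 = $4,655 (under)
October 2028–December 2028: $606 + $3,350 + $4,970 = $8,926 (under)
3 windows exceed the threshold.

3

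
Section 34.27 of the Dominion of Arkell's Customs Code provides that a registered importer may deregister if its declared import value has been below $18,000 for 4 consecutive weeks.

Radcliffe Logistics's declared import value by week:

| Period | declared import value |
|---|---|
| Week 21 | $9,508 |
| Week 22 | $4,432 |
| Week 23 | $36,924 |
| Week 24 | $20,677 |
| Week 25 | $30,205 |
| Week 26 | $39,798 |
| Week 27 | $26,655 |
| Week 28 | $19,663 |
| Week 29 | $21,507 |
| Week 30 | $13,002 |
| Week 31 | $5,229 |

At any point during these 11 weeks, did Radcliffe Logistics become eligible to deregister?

No

Weeks below $18,000: Week 21, Week 22, Week 30, Week 31.
Longest run of consecutive weeks below the threshold: 2.
2 < 4, so Radcliffe Logistics never became eligible.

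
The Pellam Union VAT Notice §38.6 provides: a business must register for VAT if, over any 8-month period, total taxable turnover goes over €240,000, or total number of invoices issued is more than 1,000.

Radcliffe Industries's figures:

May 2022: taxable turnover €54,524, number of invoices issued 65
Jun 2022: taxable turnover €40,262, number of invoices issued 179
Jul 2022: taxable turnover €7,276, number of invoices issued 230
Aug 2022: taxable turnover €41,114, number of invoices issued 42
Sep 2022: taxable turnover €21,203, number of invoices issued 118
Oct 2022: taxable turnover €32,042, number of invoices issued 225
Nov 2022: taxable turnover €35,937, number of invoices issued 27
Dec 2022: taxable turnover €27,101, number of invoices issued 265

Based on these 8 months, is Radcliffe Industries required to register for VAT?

Total taxable turnover: €54,524 + €40,262 + €7,276 + €41,114 + €21,203 + €32,042 + €35,937 + €27,101 = €259,459 (> €240,000).
Total number of invoices issued: 65 + 179 + 230 + 42 + 118 + 225 + 27 + 265 = 1,151 (> 1,000).
The test is 'or': at least one threshold is exceeded.

Yes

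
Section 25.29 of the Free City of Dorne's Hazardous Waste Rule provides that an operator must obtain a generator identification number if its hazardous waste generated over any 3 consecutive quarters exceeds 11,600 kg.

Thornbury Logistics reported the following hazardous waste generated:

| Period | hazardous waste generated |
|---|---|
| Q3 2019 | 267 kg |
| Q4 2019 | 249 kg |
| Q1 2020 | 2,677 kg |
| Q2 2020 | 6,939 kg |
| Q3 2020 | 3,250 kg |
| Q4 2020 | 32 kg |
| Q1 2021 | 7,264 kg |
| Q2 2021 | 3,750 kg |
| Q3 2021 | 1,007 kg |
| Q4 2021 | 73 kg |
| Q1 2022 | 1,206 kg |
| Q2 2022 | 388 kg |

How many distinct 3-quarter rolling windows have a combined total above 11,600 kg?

2

Q3 2019–Q1 2020: 267 kg + 249 kg + 2,677 kg = 3,193 kg (under)
Q4 2019–Q2 2020: 249 kg + 2,677 kg + 6,939 kg = 9,865 kg (under)
Q1 2020–Q3 2020: 2,677 kg + 6,939 kg + 3,250 kg = 12,866 kg (over)
Q2 2020–Q4 2020: 6,939 kg + 3,250 kg + 32 kg = 10,221 kg (under)
Q3 2020–Q1 2021: 3,250 kg + 32 kg + 7,264 kg = 10,546 kg (under)
Q4 2020–Q2 2021: 32 kg + 7,264 kg + 3,750 kg = 11,046 kg (under)
Q1 2021–Q3 2021: 7,264 kg + 3,750 kg + 1,007 kg = 12,021 kg (over)
Q2 2021–Q4 2021: 3,750 kg + 1,007 kg + 73 kg = 4,830 kg (under)
Q3 2021–Q1 2022: 1,007 kg + 73 kg + 1,206 kg = 2,286 kg (under)
Q4 2021–Q2 2022: 73 kg + 1,206 kg + 388 kg = 1,667 kg (under)
2 windows exceed the threshold.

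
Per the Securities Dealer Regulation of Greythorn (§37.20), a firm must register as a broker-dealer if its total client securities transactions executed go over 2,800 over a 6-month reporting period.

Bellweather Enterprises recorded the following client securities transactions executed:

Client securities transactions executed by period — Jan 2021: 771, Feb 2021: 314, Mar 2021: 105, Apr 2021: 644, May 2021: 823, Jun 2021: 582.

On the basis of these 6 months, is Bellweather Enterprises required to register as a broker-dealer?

Total client securities transactions executed: 771 + 314 + 105 + 644 + 823 + 582 = 3,239.
3,239 > 2,800, so the threshold is exceeded.

Yes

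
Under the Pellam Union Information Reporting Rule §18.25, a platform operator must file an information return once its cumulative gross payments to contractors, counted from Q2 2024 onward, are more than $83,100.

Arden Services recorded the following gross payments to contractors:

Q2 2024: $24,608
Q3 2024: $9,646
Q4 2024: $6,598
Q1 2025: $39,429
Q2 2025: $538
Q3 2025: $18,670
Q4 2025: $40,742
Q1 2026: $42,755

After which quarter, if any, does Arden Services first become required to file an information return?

Q3 2025

Through Q2 2024: $24,608
Through Q3 2024: $34,254
Through Q4 2024: $40,852
Through Q1 2025: $80,281
Through Q2 2025: $80,819
Through Q3 2025: $99,489 ← exceeds threshold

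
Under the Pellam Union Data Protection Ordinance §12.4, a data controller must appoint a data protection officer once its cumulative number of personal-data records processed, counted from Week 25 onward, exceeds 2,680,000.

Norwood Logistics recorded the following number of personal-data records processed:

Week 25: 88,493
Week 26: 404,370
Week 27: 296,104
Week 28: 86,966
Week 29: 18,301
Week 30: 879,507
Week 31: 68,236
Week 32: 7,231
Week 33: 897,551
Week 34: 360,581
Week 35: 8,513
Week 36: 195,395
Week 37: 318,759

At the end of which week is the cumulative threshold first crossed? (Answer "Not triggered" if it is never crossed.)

Through Week 25: 88,493
Through Week 26: 492,863
Through Week 27: 788,967
Through Week 28: 875,933
Through Week 29: 894,234
Through Week 30: 1,773,741
Through Week 31: 1,841,977
Through Week 32: 1,849,208
Through Week 33: 2,746,759 ← exceeds threshold

Week 33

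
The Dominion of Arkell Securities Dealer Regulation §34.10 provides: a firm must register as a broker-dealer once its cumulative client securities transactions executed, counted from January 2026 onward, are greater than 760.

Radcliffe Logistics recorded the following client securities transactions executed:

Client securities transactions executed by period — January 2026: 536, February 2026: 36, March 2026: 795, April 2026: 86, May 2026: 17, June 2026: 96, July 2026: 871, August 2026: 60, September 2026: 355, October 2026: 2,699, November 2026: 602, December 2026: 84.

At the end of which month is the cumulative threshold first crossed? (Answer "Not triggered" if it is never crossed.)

March 2026

Through January 2026: 536
Through February 2026: 572
Through March 2026: 1,367 ← exceeds threshold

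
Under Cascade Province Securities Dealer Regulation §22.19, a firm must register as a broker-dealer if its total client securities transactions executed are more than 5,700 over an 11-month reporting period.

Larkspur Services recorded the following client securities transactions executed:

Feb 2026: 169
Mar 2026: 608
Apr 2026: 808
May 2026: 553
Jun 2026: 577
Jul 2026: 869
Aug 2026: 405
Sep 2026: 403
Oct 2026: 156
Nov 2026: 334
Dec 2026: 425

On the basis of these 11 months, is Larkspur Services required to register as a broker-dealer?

No

Total client securities transactions executed: 169 + 608 + 808 + 553 + 577 + 869 + 405 + 403 + 156 + 334 + 425 = 5,307.
5,307 ≤ 5,700, so the threshold is not exceeded.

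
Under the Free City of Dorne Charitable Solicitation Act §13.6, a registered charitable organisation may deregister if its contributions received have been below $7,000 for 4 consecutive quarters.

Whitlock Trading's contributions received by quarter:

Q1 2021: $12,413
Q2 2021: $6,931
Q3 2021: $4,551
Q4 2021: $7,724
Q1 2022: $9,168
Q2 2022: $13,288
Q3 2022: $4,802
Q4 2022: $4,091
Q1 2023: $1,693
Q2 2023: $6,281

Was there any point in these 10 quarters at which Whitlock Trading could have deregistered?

Yes

Quarters below $7,000: Q2 2021, Q3 2021, Q3 2022, Q4 2022, Q1 2023, Q2 2023.
Longest run of consecutive quarters below the threshold: 4.
4 ≥ 4, so Whitlock Trading became eligible.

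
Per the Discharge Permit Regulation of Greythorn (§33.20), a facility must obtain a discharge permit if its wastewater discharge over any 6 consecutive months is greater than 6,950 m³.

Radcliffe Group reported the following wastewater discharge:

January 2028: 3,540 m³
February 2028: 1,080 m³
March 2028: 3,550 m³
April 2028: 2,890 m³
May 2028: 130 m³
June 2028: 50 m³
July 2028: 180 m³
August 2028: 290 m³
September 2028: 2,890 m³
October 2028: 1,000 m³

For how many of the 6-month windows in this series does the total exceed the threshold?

3

January 2028–June 2028: 3,540 m³ + 1,080 m³ + 3,550 m³ + 2,890 m³ + 130 m³ + 50 m³ = 11,240 m³ (over)
February 2028–July 2028: 1,080 m³ + 3,550 m³ + 2,890 m³ + 130 m³ + 50 m³ + 180 m³ = 7,880 m³ (over)
March 2028–August 2028: 3,550 m³ + 2,890 m³ + 130 m³ + 50 m³ + 180 m³ + 290 m³ = 7,090 m³ (over)
April 2028–September 2028: 2,890 m³ + 130 m³ + 50 m³ + 180 m³ + 290 m³ + 2,890 m³ = 6,430 m³ (under)
May 2028–October 2028: 130 m³ + 50 m³ + 180 m³ + 290 m³ + 2,890 m³ + 1,000 m³ = 4,540 m³ (under)
3 windows exceed the threshold.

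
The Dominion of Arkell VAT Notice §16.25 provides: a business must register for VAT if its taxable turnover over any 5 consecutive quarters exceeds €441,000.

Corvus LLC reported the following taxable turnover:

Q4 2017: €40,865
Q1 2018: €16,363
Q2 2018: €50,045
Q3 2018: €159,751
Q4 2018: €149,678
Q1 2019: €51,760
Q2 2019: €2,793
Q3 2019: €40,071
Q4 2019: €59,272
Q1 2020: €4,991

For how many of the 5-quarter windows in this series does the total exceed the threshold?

Q4 2017–Q4 2018: €40,865 + €16,363 + €50,045 + €159,751 + €149,678 = €416,702 (under)
Q1 2018–Q1 2019: €16,363 + €50,045 + €159,751 + €149,678 + €51,760 = €427,597 (under)
Q2 2018–Q2 2019: €50,045 + €159,751 + €149,678 + €51,760 + €2,793 = €414,027 (under)
Q3 2018–Q3 2019: €159,751 + €149,678 + €51,760 + €2,793 + €40,071 = €404,053 (under)
Q4 2018–Q4 2019: €149,678 + €51,760 + €2,793 + €40,071 + €59,272 = €303,574 (under)
Q1 2019–Q1 2020: €51,760 + €2,793 + €40,071 + €59,272 + €4,991 = €158,887 (under)
0 windows exceed the threshold.

0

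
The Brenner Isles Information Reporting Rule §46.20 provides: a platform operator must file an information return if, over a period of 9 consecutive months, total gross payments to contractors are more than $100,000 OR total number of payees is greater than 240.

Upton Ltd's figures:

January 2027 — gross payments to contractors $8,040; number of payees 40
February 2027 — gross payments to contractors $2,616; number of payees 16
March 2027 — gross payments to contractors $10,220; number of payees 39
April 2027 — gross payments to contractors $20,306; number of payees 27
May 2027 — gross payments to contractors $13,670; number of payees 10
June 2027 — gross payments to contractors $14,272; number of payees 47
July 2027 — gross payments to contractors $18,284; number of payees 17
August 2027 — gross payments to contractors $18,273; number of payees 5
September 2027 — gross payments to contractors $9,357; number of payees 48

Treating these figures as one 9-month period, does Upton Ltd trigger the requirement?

Yes

Total gross payments to contractors: $8,040 + $2,616 + $10,220 + $20,306 + $13,670 + $14,272 + $18,284 + $18,273 + $9,357 = $115,038 (> $100,000).
Total number of payees: 40 + 16 + 39 + 27 + 10 + 47 + 17 + 5 + 48 = 249 (> 240).
The test is 'or': at least one threshold is exceeded.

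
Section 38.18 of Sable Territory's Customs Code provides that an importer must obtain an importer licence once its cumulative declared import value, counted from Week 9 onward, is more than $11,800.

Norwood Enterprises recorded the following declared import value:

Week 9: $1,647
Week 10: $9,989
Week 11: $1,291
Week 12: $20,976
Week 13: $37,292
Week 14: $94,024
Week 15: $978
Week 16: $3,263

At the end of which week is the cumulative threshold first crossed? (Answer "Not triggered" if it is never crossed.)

Week 11

Through Week 9: $1,647
Through Week 10: $11,636
Through Week 11: $12,927 ← exceeds threshold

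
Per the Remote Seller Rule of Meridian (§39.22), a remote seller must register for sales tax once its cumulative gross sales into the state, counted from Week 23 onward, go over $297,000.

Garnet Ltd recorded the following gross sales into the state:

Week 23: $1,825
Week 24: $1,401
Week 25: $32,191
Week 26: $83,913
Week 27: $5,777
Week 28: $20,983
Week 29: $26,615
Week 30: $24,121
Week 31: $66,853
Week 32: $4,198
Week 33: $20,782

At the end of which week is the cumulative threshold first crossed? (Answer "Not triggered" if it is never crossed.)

Not triggered

Through Week 23: $1,825
Through Week 24: $3,226
Through Week 25: $35,417
Through Week 26: $119,330
Through Week 27: $125,107
Through Week 28: $146,090
Through Week 29: $172,705
Through Week 30: $196,826
Through Week 31: $263,679
Through Week 32: $267,877
Through Week 33: $288,659
Final cumulative total $288,659 ≤ $297,000; the threshold is never exceeded.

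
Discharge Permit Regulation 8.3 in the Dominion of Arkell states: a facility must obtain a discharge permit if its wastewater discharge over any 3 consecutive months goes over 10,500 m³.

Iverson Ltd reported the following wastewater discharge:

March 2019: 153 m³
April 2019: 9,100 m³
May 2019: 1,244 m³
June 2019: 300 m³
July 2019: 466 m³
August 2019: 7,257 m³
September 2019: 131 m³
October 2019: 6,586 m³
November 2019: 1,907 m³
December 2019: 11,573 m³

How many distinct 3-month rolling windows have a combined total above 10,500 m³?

3

March 2019–May 2019: 153 m³ + 9,100 m³ + 1,244 m³ = 10,497 m³ (under)
April 2019–June 2019: 9,100 m³ + 1,244 m³ + 300 m³ = 10,644 m³ (over)
May 2019–July 2019: 1,244 m³ + 300 m³ + 466 m³ = 2,010 m³ (under)
June 2019–August 2019: 300 m³ + 466 m³ + 7,257 m³ = 8,023 m³ (under)
July 2019–September 2019: 466 m³ + 7,257 m³ + 131 m³ = 7,854 m³ (under)
August 2019–October 2019: 7,257 m³ + 131 m³ + 6,586 m³ = 13,974 m³ (over)
September 2019–November 2019: 131 m³ + 6,586 m³ + 1,907 m³ = 8,624 m³ (under)
October 2019–December 2019: 6,586 m³ + 1,907 m³ + 11,573 m³ = 20,066 m³ (over)
3 windows exceed the threshold.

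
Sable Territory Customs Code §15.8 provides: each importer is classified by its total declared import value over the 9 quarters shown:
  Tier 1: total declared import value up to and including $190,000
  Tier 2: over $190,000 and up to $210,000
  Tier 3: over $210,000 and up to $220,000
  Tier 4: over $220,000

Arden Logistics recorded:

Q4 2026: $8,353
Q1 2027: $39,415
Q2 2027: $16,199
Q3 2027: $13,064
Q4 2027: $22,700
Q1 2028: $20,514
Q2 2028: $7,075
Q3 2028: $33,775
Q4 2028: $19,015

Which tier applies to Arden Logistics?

Total declared import value: $8,353 + $39,415 + $16,199 + $13,064 + $22,700 + $20,514 + $7,075 + $33,775 + $19,015 = $180,110.
$180,110 ≤ $190,000, so Tier 1 applies.

Tier 1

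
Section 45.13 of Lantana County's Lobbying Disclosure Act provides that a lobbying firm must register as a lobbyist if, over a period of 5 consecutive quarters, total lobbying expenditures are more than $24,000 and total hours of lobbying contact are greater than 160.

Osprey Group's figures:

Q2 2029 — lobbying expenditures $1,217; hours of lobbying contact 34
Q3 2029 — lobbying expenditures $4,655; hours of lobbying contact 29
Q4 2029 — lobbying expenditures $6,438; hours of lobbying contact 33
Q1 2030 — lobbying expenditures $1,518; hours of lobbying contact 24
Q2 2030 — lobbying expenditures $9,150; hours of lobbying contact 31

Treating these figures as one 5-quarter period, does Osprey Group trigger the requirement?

No

Total lobbying expenditures: $1,217 + $4,655 + $6,438 + $1,518 + $9,150 = $22,978 (≤ $24,000).
Total hours of lobbying contact: 34 + 29 + 33 + 24 + 31 = 151 (≤ 160).
The test is 'and': the rule requires both, and at least one is not exceeded.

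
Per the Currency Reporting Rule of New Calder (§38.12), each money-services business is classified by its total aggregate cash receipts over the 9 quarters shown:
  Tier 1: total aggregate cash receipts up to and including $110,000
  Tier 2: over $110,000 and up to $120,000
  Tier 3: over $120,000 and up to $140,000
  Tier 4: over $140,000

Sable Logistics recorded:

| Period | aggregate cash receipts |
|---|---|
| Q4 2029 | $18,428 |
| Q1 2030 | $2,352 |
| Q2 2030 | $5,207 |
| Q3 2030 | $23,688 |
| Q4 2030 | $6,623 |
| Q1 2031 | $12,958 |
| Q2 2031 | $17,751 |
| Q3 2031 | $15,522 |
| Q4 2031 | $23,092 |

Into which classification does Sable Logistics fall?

Tier 3

Total aggregate cash receipts: $18,428 + $2,352 + $5,207 + $23,688 + $6,623 + $12,958 + $17,751 + $15,522 + $23,092 = $125,621.
$120,000 < $125,621 ≤ $140,000, so Tier 3 applies.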